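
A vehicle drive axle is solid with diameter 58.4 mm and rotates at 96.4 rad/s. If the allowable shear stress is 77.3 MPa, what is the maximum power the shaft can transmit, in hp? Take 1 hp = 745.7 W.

391 hp

J = πd⁴/32 = π(0.0584)⁴/32 = 1.142×10^-6 m⁴.
T_max = τ_allow·J/r = 7.73×10^7 × 1.142×10^-6 / 0.0292 = 3023 N·m.
ω = 96.4 rad/s, so P_max = T_max·ω = 2.914×10^5 W.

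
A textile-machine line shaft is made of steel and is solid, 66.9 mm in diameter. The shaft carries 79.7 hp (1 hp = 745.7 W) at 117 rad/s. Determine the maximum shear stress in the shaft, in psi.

ω = 117 rad/s, so T = P/ω = 79.7×745.7 / 117.0 = 508.0 N·m.
J = πd⁴/32 = π(0.0669)⁴/32 = 1.967×10^-6 m⁴.
τ_max = T·r/J = 508.0 × 0.0335 / 1.967×10^-6 = 8.640×10^6 Pa.

1250 psi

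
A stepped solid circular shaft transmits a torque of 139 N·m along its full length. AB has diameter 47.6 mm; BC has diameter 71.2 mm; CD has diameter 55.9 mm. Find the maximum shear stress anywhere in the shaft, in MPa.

6.56 MPa

Under the same torque, τ_max = 16T/(πd³) is largest where d is smallest — segment AB (d = 47.6 mm).
τ_max = 16·139.0/(π·(0.0476)³) = 6.564×10^6 Pa.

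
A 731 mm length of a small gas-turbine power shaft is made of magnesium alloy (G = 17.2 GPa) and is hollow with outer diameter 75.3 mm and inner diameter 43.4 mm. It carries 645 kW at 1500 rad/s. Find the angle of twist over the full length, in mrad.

6.51 mrad

ω = 1500 rad/s, so T = P/ω = 645×10³ / 1500 = 430.0 N·m.
J = π(d_o⁴ − d_i⁴)/32 = π(0.0753⁴ − 0.0434⁴)/32 = 2.808×10^-6 m⁴.
θ = T·L/(G·J) = 430.0 × 0.731 / (17.2×10⁹ × 2.808×10^-6) = 6.508×10^-3 rad.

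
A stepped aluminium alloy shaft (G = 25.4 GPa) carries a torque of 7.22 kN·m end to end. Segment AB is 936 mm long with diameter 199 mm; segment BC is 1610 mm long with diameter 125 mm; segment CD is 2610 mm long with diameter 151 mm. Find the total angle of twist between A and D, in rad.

J_AB = π(0.199)⁴/32 = 1.54×10^-4 m⁴; J_BC = π(0.125)⁴/32 = 2.40×10^-5 m⁴; J_CD = π(0.151)⁴/32 = 5.10×10^-5 m⁴.
θ = (T/G)·Σ L_i/J_i = (7220/25.4×10⁹)·(0.936/1.54×10^-4 + 1.61/2.40×10^-5 + 2.61/5.10×10^-5) = 0.03536 rad.

0.0354 rad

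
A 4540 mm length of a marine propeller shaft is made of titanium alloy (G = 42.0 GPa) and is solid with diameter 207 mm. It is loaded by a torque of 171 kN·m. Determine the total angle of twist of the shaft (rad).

0.103 rad

J = πd⁴/32 = π(0.207)⁴/32 = 1.803×10^-4 m⁴.
θ = T·L/(G·J) = 171000 × 4.54 / (42.0×10⁹ × 1.803×10^-4) = 0.1025 rad.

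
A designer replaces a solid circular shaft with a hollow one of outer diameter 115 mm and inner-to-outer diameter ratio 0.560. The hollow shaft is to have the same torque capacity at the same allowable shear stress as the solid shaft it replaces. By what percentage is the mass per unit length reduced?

Equal τ_max and T ⇒ the solid shaft needs d_s³ = d_o³(1−k⁴), so d_s = 115·(1−0.560⁴)^(1/3) = 111.1 mm.
Area ratio A_h/A_s = d_o²(1−k²)/d_s² = (1−k²)/(1−k⁴)^(2/3) = 0.7354.
Mass saving = 1 − 0.7354 = 26.5 %.

26.5 %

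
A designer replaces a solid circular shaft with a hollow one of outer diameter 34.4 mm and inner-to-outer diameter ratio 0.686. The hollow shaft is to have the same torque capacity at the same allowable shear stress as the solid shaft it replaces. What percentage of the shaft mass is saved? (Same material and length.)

Equal τ_max and T ⇒ the solid shaft needs d_s³ = d_o³(1−k⁴), so d_s = 34.4·(1−0.686⁴)^(1/3) = 31.65 mm.
Area ratio A_h/A_s = d_o²(1−k²)/d_s² = (1−k²)/(1−k⁴)^(2/3) = 0.6256.
Mass saving = 1 − 0.6256 = 37.4 %.

37.4 %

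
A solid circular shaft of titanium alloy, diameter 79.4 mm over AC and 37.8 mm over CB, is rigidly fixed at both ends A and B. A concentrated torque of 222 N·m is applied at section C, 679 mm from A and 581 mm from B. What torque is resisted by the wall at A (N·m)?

209 N·m

Compatibility: T_A·a/J_AC = T_B·b/J_CB with T_A + T_B = T₀.
J_AC = 3.90×10^-6 m⁴, J_CB = 2.00×10^-7 m⁴, so T_A = T₀·(J_AC/a)/((J_AC/a)+(J_CB/b)) = 209.4 N·m, T_B = 12.57 N·m.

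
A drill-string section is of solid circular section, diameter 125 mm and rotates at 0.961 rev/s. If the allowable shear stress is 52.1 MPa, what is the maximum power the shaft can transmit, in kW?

121 kW

J = πd⁴/32 = π(0.125)⁴/32 = 2.397×10^-5 m⁴.
T_max = τ_allow·J/r = 5.21×10^7 × 2.397×10^-5 / 0.0625 = 19980 N·m.
ω = 2π·0.961 = 6.038 rad/s, so P_max = T_max·ω = 1.206×10^5 W.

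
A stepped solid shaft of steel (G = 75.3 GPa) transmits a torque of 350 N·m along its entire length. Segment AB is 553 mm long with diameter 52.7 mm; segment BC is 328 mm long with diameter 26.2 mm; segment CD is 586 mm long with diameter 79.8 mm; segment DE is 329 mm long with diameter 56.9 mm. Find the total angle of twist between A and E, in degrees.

J_AB = π(0.0527)⁴/32 = 7.57×10^-7 m⁴; J_BC = π(0.0262)⁴/32 = 4.63×10^-8 m⁴; J_CD = π(0.0798)⁴/32 = 3.98×10^-6 m⁴; J_DE = π(0.0569)⁴/32 = 1.03×10^-6 m⁴.
θ = (T/G)·Σ L_i/J_i = (350.0/75.3×10⁹)·(0.553/7.57×10^-7 + 0.328/4.63×10^-8 + 0.586/3.98×10^-6 + 0.329/1.03×10^-6) = 0.03852 rad.

2.21°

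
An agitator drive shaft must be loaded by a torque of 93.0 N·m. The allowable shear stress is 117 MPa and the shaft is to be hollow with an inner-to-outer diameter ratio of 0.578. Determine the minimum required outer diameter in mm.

16.6 mm

For a hollow shaft with d_i/d_o = 0.578: τ_max = 16T/(π d_o³ (1−k⁴)), so d_o = [16T/(π τ_allow (1−k⁴))]^(1/3) = [16·93.00/(π·1.17×10^8·0.8884)]^(1/3) = 0.01658 m.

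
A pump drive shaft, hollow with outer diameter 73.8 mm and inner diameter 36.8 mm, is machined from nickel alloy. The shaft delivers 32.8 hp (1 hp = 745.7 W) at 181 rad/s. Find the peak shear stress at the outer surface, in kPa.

1830 kPa

ω = 181 rad/s, so T = P/ω = 32.8×745.7 / 181.0 = 135.1 N·m.
J = π(d_o⁴ − d_i⁴)/32 = π(0.0738⁴ − 0.0368⁴)/32 = 2.732×10^-6 m⁴.
τ_max = T·r/J = 135.1 × 0.0369 / 2.732×10^-6 = 1.825×10^6 Pa.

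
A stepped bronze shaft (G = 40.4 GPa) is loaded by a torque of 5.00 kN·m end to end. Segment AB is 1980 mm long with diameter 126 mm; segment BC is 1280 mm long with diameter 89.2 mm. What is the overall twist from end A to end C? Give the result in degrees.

2.03°

J_AB = π(0.126)⁴/32 = 2.47×10^-5 m⁴; J_BC = π(0.0892)⁴/32 = 6.22×10^-6 m⁴.
θ = (T/G)·Σ L_i/J_i = (5000/40.4×10⁹)·(1.98/2.47×10^-5 + 1.28/6.22×10^-6) = 0.03539 rad.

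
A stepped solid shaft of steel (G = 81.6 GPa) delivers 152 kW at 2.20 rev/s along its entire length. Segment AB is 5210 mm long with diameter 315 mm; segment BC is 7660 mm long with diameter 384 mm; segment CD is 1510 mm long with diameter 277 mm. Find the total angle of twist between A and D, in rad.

0.00156 rad

ω = 2π·2.20 = 13.82 rad/s, so T = P/ω = 152×10³ / 13.82 = 11000 N·m.
J_AB = π(0.315)⁴/32 = 9.67×10^-4 m⁴; J_BC = π(0.384)⁴/32 = 2.13×10^-3 m⁴; J_CD = π(0.277)⁴/32 = 5.78×10^-4 m⁴.
θ = (T/G)·Σ L_i/J_i = (11000/81.6×10⁹)·(5.21/9.67×10^-4 + 7.66/2.13×10^-3 + 1.51/5.78×10^-4) = 1.562×10^-3 rad.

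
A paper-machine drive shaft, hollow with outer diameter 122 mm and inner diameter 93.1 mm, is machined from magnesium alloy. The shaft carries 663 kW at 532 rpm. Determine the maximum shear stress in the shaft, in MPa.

ω = 2π·532/60 = 55.71 rad/s, so T = P/ω = 663×10³ / 55.71 = 11900 N·m.
J = π(d_o⁴ − d_i⁴)/32 = π(0.122⁴ − 0.0931⁴)/32 = 1.437×10^-5 m⁴.
τ_max = T·r/J = 11900 × 0.0610 / 1.437×10^-5 = 5.051×10^7 Pa.

50.5 MPa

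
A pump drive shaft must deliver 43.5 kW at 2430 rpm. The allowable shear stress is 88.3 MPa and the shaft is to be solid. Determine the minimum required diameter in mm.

21.4 mm

ω = 2π·2430/60 = 254.5 rad/s, so T = P/ω = 43.5×10³ / 254.5 = 170.9 N·m.
For a solid shaft τ_max = 16T/(πd³), so d = (16T/(π τ_allow))^(1/3) = (16·170.9/(π·8.83×10^7))^(1/3) = 0.02144 m.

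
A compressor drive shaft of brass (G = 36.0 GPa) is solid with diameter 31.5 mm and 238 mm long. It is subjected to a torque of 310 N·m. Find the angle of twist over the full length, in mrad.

21.2 mrad

J = πd⁴/32 = π(0.0315)⁴/32 = 9.666×10^-8 m⁴.
θ = T·L/(G·J) = 310.0 × 0.238 / (36.0×10⁹ × 9.666×10^-8) = 0.02120 rad.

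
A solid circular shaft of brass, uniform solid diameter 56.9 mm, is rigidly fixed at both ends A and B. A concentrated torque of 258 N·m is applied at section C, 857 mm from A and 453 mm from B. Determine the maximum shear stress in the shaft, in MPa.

With uniform GJ and both ends fixed, compatibility θ_AC = θ_CB gives T_A·a = T_B·b, together with T_A + T_B = T₀.
T_A = T₀·b/(a+b) = 258.0·453/1310 = 89.22 N·m; T_B = 168.8 N·m.
τ in each portion: τ_AC = 2.47×10^6 Pa, τ_CB = 4.67×10^6 Pa; maximum is in CB.
τ_max = T_CB·r/J = 168.8·0.0284/1.03×10^-6 = 4.666×10^6 Pa.

4.67 MPa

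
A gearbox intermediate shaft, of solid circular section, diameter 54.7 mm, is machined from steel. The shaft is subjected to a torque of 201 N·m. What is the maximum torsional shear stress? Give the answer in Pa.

6.25e6 Pa

J = πd⁴/32 = π(0.0547)⁴/32 = 8.789×10^-7 m⁴.
τ_max = T·r/J = 201.0 × 0.0274 / 8.789×10^-7 = 6.255×10^6 Pa.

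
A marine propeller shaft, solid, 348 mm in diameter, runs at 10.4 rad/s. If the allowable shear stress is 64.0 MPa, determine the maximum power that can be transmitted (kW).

J = πd⁴/32 = π(0.348)⁴/32 = 1.440×10^-3 m⁴.
T_max = τ_allow·J/r = 6.40×10^7 × 1.440×10^-3 / 0.174 = 529600 N·m.
ω = 10.4 rad/s, so P_max = T_max·ω = 5.508×10^6 W.

5510 kW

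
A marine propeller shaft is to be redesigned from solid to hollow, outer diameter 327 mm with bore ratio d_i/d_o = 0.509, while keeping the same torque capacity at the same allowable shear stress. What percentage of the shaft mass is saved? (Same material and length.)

Equal τ_max and T ⇒ the solid shaft needs d_s³ = d_o³(1−k⁴), so d_s = 327·(1−0.509⁴)^(1/3) = 319.5 mm.
Area ratio A_h/A_s = d_o²(1−k²)/d_s² = (1−k²)/(1−k⁴)^(2/3) = 0.7760.
Mass saving = 1 − 0.7760 = 22.4 %.

22.4 %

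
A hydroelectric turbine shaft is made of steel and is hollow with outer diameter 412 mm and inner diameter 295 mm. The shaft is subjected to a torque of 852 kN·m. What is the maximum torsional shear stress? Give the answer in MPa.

J = π(d_o⁴ − d_i⁴)/32 = π(0.412⁴ − 0.295⁴)/32 = 2.085×10^-3 m⁴.
τ_max = T·r/J = 852000 × 0.206 / 2.085×10^-3 = 8.417×10^7 Pa.

84.2 MPa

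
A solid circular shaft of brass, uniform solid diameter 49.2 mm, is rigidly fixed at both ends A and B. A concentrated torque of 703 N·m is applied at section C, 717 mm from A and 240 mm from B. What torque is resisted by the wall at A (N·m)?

With uniform GJ and both ends fixed, compatibility θ_AC = θ_CB gives T_A·a = T_B·b, together with T_A + T_B = T₀.
T_A = T₀·b/(a+b) = 703.0·240/957.0 = 176.3 N·m; T_B = 526.7 N·m.

176 N·m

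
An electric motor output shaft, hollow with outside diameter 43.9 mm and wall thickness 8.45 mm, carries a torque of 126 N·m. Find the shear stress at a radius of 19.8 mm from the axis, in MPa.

7.98 MPa

J = π(d_o⁴ − d_i⁴)/32 = π(0.0439⁴ − 0.0270⁴)/32 = 3.125×10^-7 m⁴.
Shear stress varies linearly with radius: τ = T·r/J = 126.0 × 0.0198 / 3.125×10^-7 = 7.984×10^6 Pa.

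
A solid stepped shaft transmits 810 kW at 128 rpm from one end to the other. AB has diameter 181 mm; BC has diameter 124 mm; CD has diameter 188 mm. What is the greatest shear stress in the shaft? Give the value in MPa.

ω = 2π·128/60 = 13.40 rad/s, so T = P/ω = 810×10³ / 13.40 = 60430 N·m.
Under the same torque, τ_max = 16T/(πd³) is largest where d is smallest — segment BC (d = 124 mm).
τ_max = 16·60430/(π·(0.124)³) = 1.614×10^8 Pa.

161 MPa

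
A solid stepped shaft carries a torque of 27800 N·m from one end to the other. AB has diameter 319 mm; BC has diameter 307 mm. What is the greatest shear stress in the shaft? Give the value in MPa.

4.89 MPa

Under the same torque, τ_max = 16T/(πd³) is largest where d is smallest — segment BC (d = 307 mm).
τ_max = 16·27800/(π·(0.307)³) = 4.893×10^6 Pa.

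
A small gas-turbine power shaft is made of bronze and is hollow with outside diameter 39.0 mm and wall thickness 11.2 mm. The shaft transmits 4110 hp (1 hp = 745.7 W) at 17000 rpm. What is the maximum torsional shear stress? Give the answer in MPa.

ω = 2π·17000/60 = 1780 rad/s, so T = P/ω = 4110×745.7 / 1780 = 1722 N·m.
J = π(d_o⁴ − d_i⁴)/32 = π(0.0390⁴ − 0.0166⁴)/32 = 2.197×10^-7 m⁴.
τ_max = T·r/J = 1722 × 0.0195 / 2.197×10^-7 = 1.528×10^8 Pa.

153 MPa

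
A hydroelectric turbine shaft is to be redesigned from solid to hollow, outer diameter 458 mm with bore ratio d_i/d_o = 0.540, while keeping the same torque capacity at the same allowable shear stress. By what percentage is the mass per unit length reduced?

Equal τ_max and T ⇒ the solid shaft needs d_s³ = d_o³(1−k⁴), so d_s = 458·(1−0.540⁴)^(1/3) = 444.6 mm.
Area ratio A_h/A_s = d_o²(1−k²)/d_s² = (1−k²)/(1−k⁴)^(2/3) = 0.7516.
Mass saving = 1 − 0.7516 = 24.8 %.

24.8 %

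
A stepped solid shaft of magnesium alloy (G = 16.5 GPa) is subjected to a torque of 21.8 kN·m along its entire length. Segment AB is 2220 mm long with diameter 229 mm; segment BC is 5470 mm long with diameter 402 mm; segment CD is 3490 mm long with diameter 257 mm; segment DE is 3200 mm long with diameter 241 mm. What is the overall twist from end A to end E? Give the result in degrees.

J_AB = π(0.229)⁴/32 = 2.70×10^-4 m⁴; J_BC = π(0.402)⁴/32 = 2.56×10^-3 m⁴; J_CD = π(0.257)⁴/32 = 4.28×10^-4 m⁴; J_DE = π(0.241)⁴/32 = 3.31×10^-4 m⁴.
θ = (T/G)·Σ L_i/J_i = (21800/16.5×10⁹)·(2.22/2.70×10^-4 + 5.47/2.56×10^-3 + 3.49/4.28×10^-4 + 3.20/3.31×10^-4) = 0.03721 rad.

2.13°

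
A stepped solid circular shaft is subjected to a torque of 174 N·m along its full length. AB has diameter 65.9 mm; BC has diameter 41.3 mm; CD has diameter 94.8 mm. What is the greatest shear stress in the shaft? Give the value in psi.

1820 psi

Under the same torque, τ_max = 16T/(πd³) is largest where d is smallest — segment BC (d = 41.3 mm).
τ_max = 16·174.0/(π·(0.0413)³) = 1.258×10^7 Pa.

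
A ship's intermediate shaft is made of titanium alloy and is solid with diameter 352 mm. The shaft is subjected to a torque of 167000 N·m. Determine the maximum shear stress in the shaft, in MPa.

J = πd⁴/32 = π(0.352)⁴/32 = 1.507×10^-3 m⁴.
τ_max = T·r/J = 167000 × 0.176 / 1.507×10^-3 = 1.950×10^7 Pa.

19.5 MPa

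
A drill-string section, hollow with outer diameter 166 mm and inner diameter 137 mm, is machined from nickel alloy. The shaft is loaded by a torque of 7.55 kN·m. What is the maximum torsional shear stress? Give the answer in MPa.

15.7 MPa

J = π(d_o⁴ − d_i⁴)/32 = π(0.166⁴ − 0.137⁴)/32 = 3.996×10^-5 m⁴.
τ_max = T·r/J = 7550 × 0.0830 / 3.996×10^-5 = 1.568×10^7 Pa.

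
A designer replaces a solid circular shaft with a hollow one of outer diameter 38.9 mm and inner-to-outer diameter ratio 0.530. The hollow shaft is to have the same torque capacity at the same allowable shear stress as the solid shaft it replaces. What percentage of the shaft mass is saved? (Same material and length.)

24.0 %

Equal τ_max and T ⇒ the solid shaft needs d_s³ = d_o³(1−k⁴), so d_s = 38.9·(1−0.530⁴)^(1/3) = 37.85 mm.
Area ratio A_h/A_s = d_o²(1−k²)/d_s² = (1−k²)/(1−k⁴)^(2/3) = 0.7596.
Mass saving = 1 − 0.7596 = 24.0 %.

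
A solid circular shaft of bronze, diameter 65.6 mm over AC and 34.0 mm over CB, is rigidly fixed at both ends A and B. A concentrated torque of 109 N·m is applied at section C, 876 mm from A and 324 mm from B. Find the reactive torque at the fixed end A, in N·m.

Compatibility: T_A·a/J_AC = T_B·b/J_CB with T_A + T_B = T₀.
J_AC = 1.82×10^-6 m⁴, J_CB = 1.31×10^-7 m⁴, so T_A = T₀·(J_AC/a)/((J_AC/a)+(J_CB/b)) = 91.21 N·m, T_B = 17.79 N·m.

91.2 N·m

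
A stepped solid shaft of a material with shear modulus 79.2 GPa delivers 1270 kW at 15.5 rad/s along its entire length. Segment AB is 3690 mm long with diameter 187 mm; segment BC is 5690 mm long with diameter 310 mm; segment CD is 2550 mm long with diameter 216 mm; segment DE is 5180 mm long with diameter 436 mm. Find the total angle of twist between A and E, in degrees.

ω = 15.5 rad/s, so T = P/ω = 1270×10³ / 15.50 = 81940 N·m.
J_AB = π(0.187)⁴/32 = 1.20×10^-4 m⁴; J_BC = π(0.310)⁴/32 = 9.07×10^-4 m⁴; J_CD = π(0.216)⁴/32 = 2.14×10^-4 m⁴; J_DE = π(0.436)⁴/32 = 3.55×10^-3 m⁴.
θ = (T/G)·Σ L_i/J_i = (81940/79.2×10⁹)·(3.69/1.20×10^-4 + 5.69/9.07×10^-4 + 2.55/2.14×10^-4 + 5.18/3.55×10^-3) = 0.05215 rad.

2.99°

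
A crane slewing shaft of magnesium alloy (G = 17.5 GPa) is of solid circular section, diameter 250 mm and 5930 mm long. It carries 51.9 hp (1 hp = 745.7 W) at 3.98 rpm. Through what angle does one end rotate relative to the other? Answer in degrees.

4.70°

ω = 2π·3.98/60 = 0.4168 rad/s, so T = P/ω = 51.9×745.7 / 0.4168 = 92860 N·m.
J = πd⁴/32 = π(0.250)⁴/32 = 3.835×10^-4 m⁴.
θ = T·L/(G·J) = 92860 × 5.93 / (17.5×10⁹ × 3.835×10^-4) = 0.08205 rad.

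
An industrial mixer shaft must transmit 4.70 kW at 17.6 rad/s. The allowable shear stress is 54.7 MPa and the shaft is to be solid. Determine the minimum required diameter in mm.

29.2 mm

ω = 17.6 rad/s, so T = P/ω = 4.70×10³ / 17.60 = 267.0 N·m.
For a solid shaft τ_max = 16T/(πd³), so d = (16T/(π τ_allow))^(1/3) = (16·267.0/(π·5.47×10^7))^(1/3) = 0.02919 m.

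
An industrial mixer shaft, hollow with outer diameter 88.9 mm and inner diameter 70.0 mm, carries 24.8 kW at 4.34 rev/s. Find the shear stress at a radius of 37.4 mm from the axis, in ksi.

1.31 ksi

ω = 2π·4.34 = 27.27 rad/s, so T = P/ω = 24.8×10³ / 27.27 = 909.5 N·m.
J = π(d_o⁴ − d_i⁴)/32 = π(0.0889⁴ − 0.0700⁴)/32 = 3.775×10^-6 m⁴.
Shear stress varies linearly with radius: τ = T·r/J = 909.5 × 0.0374 / 3.775×10^-6 = 9.011×10^6 Pa.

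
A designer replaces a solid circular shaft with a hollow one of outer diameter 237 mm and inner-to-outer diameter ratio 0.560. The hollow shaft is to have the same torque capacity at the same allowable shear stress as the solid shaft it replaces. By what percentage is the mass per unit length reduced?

Equal τ_max and T ⇒ the solid shaft needs d_s³ = d_o³(1−k⁴), so d_s = 237·(1−0.560⁴)^(1/3) = 229.0 mm.
Area ratio A_h/A_s = d_o²(1−k²)/d_s² = (1−k²)/(1−k⁴)^(2/3) = 0.7354.
Mass saving = 1 − 0.7354 = 26.5 %.

26.5 %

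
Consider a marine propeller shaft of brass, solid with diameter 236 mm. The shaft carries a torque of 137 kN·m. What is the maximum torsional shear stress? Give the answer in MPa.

53.1 MPa

J = πd⁴/32 = π(0.236)⁴/32 = 3.045×10^-4 m⁴.
τ_max = T·r/J = 137000 × 0.118 / 3.045×10^-4 = 5.308×10^7 Pa.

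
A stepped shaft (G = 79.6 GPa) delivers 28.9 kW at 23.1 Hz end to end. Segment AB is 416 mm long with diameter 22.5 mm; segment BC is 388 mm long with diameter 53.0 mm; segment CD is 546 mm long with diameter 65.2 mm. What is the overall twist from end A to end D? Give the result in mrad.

ω = 2π·23.1 = 145.1 rad/s, so T = P/ω = 28.9×10³ / 145.1 = 199.1 N·m.
J_AB = π(0.0225)⁴/32 = 2.52×10^-8 m⁴; J_BC = π(0.0530)⁴/32 = 7.75×10^-7 m⁴; J_CD = π(0.0652)⁴/32 = 1.77×10^-6 m⁴.
θ = (T/G)·Σ L_i/J_i = (199.1/79.6×10⁹)·(0.416/2.52×10^-8 + 0.388/7.75×10^-7 + 0.546/1.77×10^-6) = 0.04338 rad.

43.4 mrad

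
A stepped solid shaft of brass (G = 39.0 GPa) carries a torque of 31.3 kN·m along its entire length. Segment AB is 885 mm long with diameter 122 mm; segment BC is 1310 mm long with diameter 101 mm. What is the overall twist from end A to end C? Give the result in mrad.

136 mrad

J_AB = π(0.122)⁴/32 = 2.17×10^-5 m⁴; J_BC = π(0.101)⁴/32 = 1.02×10^-5 m⁴.
θ = (T/G)·Σ L_i/J_i = (31300/39.0×10⁹)·(0.885/2.17×10^-5 + 1.31/1.02×10^-5) = 0.1356 rad.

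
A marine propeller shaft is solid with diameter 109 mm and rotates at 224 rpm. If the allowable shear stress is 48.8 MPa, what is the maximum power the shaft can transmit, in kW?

J = πd⁴/32 = π(0.109)⁴/32 = 1.386×10^-5 m⁴.
T_max = τ_allow·J/r = 4.88×10^7 × 1.386×10^-5 / 0.0545 = 12410 N·m.
ω = 2π·224/60 = 23.46 rad/s, so P_max = T_max·ω = 2.911×10^5 W.

291 kW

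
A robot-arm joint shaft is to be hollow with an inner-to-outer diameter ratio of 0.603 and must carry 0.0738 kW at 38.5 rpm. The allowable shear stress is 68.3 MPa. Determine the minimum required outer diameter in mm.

11.6 mm

ω = 2π·38.5/60 = 4.032 rad/s, so T = P/ω = 0.0738×10³ / 4.032 = 18.30 N·m.
For a hollow shaft with d_i/d_o = 0.603: τ_max = 16T/(π d_o³ (1−k⁴)), so d_o = [16T/(π τ_allow (1−k⁴))]^(1/3) = [16·18.30/(π·6.83×10^7·0.8678)]^(1/3) = 0.01163 m.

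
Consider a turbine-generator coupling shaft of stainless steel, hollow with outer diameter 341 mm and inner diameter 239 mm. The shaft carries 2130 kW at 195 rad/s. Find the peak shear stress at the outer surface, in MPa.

ω = 195 rad/s, so T = P/ω = 2130×10³ / 195.0 = 10920 N·m.
J = π(d_o⁴ − d_i⁴)/32 = π(0.341⁴ − 0.239⁴)/32 = 1.007×10^-3 m⁴.
τ_max = T·r/J = 10920 × 0.171 / 1.007×10^-3 = 1.849×10^6 Pa.

1.85 MPa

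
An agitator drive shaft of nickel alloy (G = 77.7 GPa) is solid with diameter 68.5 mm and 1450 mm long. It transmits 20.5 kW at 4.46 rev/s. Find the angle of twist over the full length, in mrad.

ω = 2π·4.46 = 28.02 rad/s, so T = P/ω = 20.5×10³ / 28.02 = 731.5 N·m.
J = πd⁴/32 = π(0.0685)⁴/32 = 2.162×10^-6 m⁴.
θ = T·L/(G·J) = 731.5 × 1.45 / (77.7×10⁹ × 2.162×10^-6) = 6.316×10^-3 rad.

6.32 mrad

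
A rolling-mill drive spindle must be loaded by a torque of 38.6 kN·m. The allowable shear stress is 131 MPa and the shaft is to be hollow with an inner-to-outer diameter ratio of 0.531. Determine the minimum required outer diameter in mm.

For a hollow shaft with d_i/d_o = 0.531: τ_max = 16T/(π d_o³ (1−k⁴)), so d_o = [16T/(π τ_allow (1−k⁴))]^(1/3) = [16·38600/(π·1.31×10^8·0.9205)]^(1/3) = 0.1177 m.

118 mm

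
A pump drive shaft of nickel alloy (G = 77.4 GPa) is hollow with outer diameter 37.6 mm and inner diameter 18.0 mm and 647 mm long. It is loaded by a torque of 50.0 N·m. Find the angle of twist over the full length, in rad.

0.00225 rad

J = π(d_o⁴ − d_i⁴)/32 = π(0.0376⁴ − 0.0180⁴)/32 = 1.859×10^-7 m⁴.
θ = T·L/(G·J) = 50.00 × 0.647 / (77.4×10⁹ × 1.859×10^-7) = 2.248×10^-3 rad.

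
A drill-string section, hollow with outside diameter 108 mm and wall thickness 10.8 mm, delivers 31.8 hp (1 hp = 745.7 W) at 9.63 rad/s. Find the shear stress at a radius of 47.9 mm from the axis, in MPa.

ω = 9.63 rad/s, so T = P/ω = 31.8×745.7 / 9.630 = 2462 N·m.
J = π(d_o⁴ − d_i⁴)/32 = π(0.108⁴ − 0.0864⁴)/32 = 7.886×10^-6 m⁴.
Shear stress varies linearly with radius: τ = T·r/J = 2462 × 0.0479 / 7.886×10^-6 = 1.496×10^7 Pa.

15.0 MPa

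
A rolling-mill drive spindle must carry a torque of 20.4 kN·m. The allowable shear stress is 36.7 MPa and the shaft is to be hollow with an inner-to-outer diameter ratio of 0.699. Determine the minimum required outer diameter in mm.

155 mm

For a hollow shaft with d_i/d_o = 0.699: τ_max = 16T/(π d_o³ (1−k⁴)), so d_o = [16T/(π τ_allow (1−k⁴))]^(1/3) = [16·20400/(π·3.67×10^7·0.7613)]^(1/3) = 0.1549 m.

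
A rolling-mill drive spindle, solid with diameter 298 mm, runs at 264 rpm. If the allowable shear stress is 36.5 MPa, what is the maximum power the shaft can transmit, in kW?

J = πd⁴/32 = π(0.298)⁴/32 = 7.742×10^-4 m⁴.
T_max = τ_allow·J/r = 3.65×10^7 × 7.742×10^-4 / 0.149 = 189700 N·m.
ω = 2π·264/60 = 27.65 rad/s, so P_max = T_max·ω = 5.243×10^6 W.

5240 kW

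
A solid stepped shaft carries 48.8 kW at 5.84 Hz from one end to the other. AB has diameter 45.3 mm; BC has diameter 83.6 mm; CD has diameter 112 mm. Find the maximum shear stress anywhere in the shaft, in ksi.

10.6 ksi

ω = 2π·5.84 = 36.69 rad/s, so T = P/ω = 48.8×10³ / 36.69 = 1330 N·m.
Under the same torque, τ_max = 16T/(πd³) is largest where d is smallest — segment AB (d = 45.3 mm).
τ_max = 16·1330/(π·(0.0453)³) = 7.286×10^7 Pa.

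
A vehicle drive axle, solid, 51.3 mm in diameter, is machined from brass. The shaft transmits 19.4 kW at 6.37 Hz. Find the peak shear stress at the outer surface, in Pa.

ω = 2π·6.37 = 40.02 rad/s, so T = P/ω = 19.4×10³ / 40.02 = 484.7 N·m.
J = πd⁴/32 = π(0.0513)⁴/32 = 6.799×10^-7 m⁴.
τ_max = T·r/J = 484.7 × 0.0256 / 6.799×10^-7 = 1.829×10^7 Pa.

1.83e7 Pa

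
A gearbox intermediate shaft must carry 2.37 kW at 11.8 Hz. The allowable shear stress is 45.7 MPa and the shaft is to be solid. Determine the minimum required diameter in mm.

ω = 2π·11.8 = 74.14 rad/s, so T = P/ω = 2.37×10³ / 74.14 = 31.97 N·m.
For a solid shaft τ_max = 16T/(πd³), so d = (16T/(π τ_allow))^(1/3) = (16·31.97/(π·4.57×10^7))^(1/3) = 0.01527 m.

15.3 mm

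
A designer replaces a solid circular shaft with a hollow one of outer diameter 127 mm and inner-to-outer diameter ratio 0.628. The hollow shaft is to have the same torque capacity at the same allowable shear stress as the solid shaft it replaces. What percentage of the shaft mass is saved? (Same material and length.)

Equal τ_max and T ⇒ the solid shaft needs d_s³ = d_o³(1−k⁴), so d_s = 127·(1−0.628⁴)^(1/3) = 120.0 mm.
Area ratio A_h/A_s = d_o²(1−k²)/d_s² = (1−k²)/(1−k⁴)^(2/3) = 0.6779.
Mass saving = 1 − 0.6779 = 32.2 %.

32.2 %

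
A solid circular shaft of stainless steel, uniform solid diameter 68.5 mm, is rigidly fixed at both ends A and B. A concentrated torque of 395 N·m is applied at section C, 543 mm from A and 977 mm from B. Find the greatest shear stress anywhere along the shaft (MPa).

4.02 MPa

With uniform GJ and both ends fixed, compatibility θ_AC = θ_CB gives T_A·a = T_B·b, together with T_A + T_B = T₀.
T_A = T₀·b/(a+b) = 395.0·977/1520 = 253.9 N·m; T_B = 141.1 N·m.
τ in each portion: τ_AC = 4.02×10^6 Pa, τ_CB = 2.24×10^6 Pa; maximum is in AC.
τ_max = T_AC·r/J = 253.9·0.0343/2.16×10^-6 = 4.023×10^6 Pa.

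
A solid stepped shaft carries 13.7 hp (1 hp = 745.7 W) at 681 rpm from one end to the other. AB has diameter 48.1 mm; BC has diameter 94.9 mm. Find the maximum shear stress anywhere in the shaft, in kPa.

ω = 2π·681/60 = 71.31 rad/s, so T = P/ω = 13.7×745.7 / 71.31 = 143.3 N·m.
Under the same torque, τ_max = 16T/(πd³) is largest where d is smallest — segment AB (d = 48.1 mm).
τ_max = 16·143.3/(π·(0.0481)³) = 6.556×10^6 Pa.

6560 kPa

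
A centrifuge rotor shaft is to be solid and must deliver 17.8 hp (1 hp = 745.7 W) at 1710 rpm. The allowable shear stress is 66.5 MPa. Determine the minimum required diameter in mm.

ω = 2π·1710/60 = 179.1 rad/s, so T = P/ω = 17.8×745.7 / 179.1 = 74.12 N·m.
For a solid shaft τ_max = 16T/(πd³), so d = (16T/(π τ_allow))^(1/3) = (16·74.12/(π·6.65×10^7))^(1/3) = 0.01784 m.

17.8 mm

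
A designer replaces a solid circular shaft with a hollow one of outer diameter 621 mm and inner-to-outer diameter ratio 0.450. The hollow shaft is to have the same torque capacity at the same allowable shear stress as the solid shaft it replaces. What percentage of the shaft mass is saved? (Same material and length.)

18.0 %

Equal τ_max and T ⇒ the solid shaft needs d_s³ = d_o³(1−k⁴), so d_s = 621·(1−0.450⁴)^(1/3) = 612.4 mm.
Area ratio A_h/A_s = d_o²(1−k²)/d_s² = (1−k²)/(1−k⁴)^(2/3) = 0.8201.
Mass saving = 1 − 0.8201 = 18.0 %.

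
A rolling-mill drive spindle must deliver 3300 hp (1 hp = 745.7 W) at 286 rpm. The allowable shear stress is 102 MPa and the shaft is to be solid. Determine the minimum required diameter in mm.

160 mm

ω = 2π·286/60 = 29.95 rad/s, so T = P/ω = 3300×745.7 / 29.95 = 82160 N·m.
For a solid shaft τ_max = 16T/(πd³), so d = (16T/(π τ_allow))^(1/3) = (16·82160/(π·1.02×10^8))^(1/3) = 0.1601 m.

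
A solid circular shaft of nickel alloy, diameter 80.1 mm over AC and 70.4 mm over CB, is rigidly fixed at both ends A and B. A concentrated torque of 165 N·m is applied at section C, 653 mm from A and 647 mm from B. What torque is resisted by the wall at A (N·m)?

Compatibility: T_A·a/J_AC = T_B·b/J_CB with T_A + T_B = T₀.
J_AC = 4.04×10^-6 m⁴, J_CB = 2.41×10^-6 m⁴, so T_A = T₀·(J_AC/a)/((J_AC/a)+(J_CB/b)) = 103.0 N·m, T_B = 62.02 N·m.

103 N·m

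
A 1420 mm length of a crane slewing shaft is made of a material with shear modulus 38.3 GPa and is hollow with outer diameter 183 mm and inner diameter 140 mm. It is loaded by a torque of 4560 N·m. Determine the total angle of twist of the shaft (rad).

0.00234 rad

J = π(d_o⁴ − d_i⁴)/32 = π(0.183⁴ − 0.140⁴)/32 = 7.239×10^-5 m⁴.
θ = T·L/(G·J) = 4560 × 1.42 / (38.3×10⁹ × 7.239×10^-5) = 2.335×10^-3 rad.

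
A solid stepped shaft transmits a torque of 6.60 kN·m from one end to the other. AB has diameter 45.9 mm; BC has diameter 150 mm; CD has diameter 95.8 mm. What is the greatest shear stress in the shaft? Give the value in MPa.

Under the same torque, τ_max = 16T/(πd³) is largest where d is smallest — segment AB (d = 45.9 mm).
τ_max = 16·6600/(π·(0.0459)³) = 3.476×10^8 Pa.

348 MPa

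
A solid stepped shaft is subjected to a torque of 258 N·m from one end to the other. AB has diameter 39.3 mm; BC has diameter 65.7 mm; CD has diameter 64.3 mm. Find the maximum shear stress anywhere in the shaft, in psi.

Under the same torque, τ_max = 16T/(πd³) is largest where d is smallest — segment AB (d = 39.3 mm).
τ_max = 16·258.0/(π·(0.0393)³) = 2.165×10^7 Pa.

3140 psi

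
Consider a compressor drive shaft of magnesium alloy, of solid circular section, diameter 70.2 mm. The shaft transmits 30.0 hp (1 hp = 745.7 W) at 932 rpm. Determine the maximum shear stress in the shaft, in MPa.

3.37 MPa

ω = 2π·932/60 = 97.60 rad/s, so T = P/ω = 30.0×745.7 / 97.60 = 229.2 N·m.
J = πd⁴/32 = π(0.0702)⁴/32 = 2.384×10^-6 m⁴.
τ_max = T·r/J = 229.2 × 0.0351 / 2.384×10^-6 = 3.374×10^6 Pa.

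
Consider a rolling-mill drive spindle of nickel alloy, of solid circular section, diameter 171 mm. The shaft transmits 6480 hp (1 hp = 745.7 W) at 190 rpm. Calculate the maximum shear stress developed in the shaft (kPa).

247000 kPa

ω = 2π·190/60 = 19.90 rad/s, so T = P/ω = 6480×745.7 / 19.90 = 242900 N·m.
J = πd⁴/32 = π(0.171)⁴/32 = 8.394×10^-5 m⁴.
τ_max = T·r/J = 242900 × 0.0855 / 8.394×10^-5 = 2.474×10^8 Pa.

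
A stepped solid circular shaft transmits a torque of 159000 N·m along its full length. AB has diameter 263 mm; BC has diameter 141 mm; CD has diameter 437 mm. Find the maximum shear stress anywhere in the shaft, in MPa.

Under the same torque, τ_max = 16T/(πd³) is largest where d is smallest — segment BC (d = 141 mm).
τ_max = 16·159000/(π·(0.141)³) = 2.889×10^8 Pa.

289 MPa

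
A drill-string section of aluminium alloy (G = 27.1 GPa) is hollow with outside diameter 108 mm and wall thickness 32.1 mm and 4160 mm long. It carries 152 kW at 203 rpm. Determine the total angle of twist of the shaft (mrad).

ω = 2π·203/60 = 21.26 rad/s, so T = P/ω = 152×10³ / 21.26 = 7150 N·m.
J = π(d_o⁴ − d_i⁴)/32 = π(0.108⁴ − 0.0438⁴)/32 = 1.300×10^-5 m⁴.
θ = T·L/(G·J) = 7150 × 4.16 / (27.1×10⁹ × 1.300×10^-5) = 0.08446 rad.

84.5 mrad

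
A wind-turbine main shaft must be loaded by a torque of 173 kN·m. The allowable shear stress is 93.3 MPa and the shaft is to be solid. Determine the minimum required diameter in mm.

211 mm

For a solid shaft τ_max = 16T/(πd³), so d = (16T/(π τ_allow))^(1/3) = (16·173000/(π·9.33×10^7))^(1/3) = 0.2114 m.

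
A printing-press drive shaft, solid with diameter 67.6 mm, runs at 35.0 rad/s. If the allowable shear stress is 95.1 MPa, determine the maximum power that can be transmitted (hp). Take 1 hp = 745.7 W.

J = πd⁴/32 = π(0.0676)⁴/32 = 2.050×10^-6 m⁴.
T_max = τ_allow·J/r = 9.51×10^7 × 2.050×10^-6 / 0.0338 = 5768 N·m.
ω = 35.0 rad/s, so P_max = T_max·ω = 2.019×10^5 W.

271 hp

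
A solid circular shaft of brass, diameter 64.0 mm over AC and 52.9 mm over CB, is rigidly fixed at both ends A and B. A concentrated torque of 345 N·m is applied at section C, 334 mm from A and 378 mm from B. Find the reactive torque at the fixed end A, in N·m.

Compatibility: T_A·a/J_AC = T_B·b/J_CB with T_A + T_B = T₀.
J_AC = 1.65×10^-6 m⁴, J_CB = 7.69×10^-7 m⁴, so T_A = T₀·(J_AC/a)/((J_AC/a)+(J_CB/b)) = 244.3 N·m, T_B = 100.7 N·m.

244 N·m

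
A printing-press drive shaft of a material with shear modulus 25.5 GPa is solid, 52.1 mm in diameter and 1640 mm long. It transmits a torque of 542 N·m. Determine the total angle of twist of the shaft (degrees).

2.76°

J = πd⁴/32 = π(0.0521)⁴/32 = 7.234×10^-7 m⁴.
θ = T·L/(G·J) = 542.0 × 1.64 / (25.5×10⁹ × 7.234×10^-7) = 0.04819 rad.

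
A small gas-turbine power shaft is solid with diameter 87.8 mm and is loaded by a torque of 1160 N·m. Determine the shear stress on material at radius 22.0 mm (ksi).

0.634 ksi

J = πd⁴/32 = π(0.0878)⁴/32 = 5.834×10^-6 m⁴.
Shear stress varies linearly with radius: τ = T·r/J = 1160 × 0.0220 / 5.834×10^-6 = 4.374×10^6 Pa.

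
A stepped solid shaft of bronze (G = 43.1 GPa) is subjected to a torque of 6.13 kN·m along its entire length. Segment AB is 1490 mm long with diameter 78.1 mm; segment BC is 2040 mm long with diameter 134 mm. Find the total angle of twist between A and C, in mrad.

J_AB = π(0.0781)⁴/32 = 3.65×10^-6 m⁴; J_BC = π(0.134)⁴/32 = 3.17×10^-5 m⁴.
θ = (T/G)·Σ L_i/J_i = (6130/43.1×10⁹)·(1.49/3.65×10^-6 + 2.04/3.17×10^-5) = 0.06718 rad.

67.2 mrad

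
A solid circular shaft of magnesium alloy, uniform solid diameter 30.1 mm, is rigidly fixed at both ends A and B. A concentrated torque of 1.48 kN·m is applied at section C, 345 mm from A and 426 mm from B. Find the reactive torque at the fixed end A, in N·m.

With uniform GJ and both ends fixed, compatibility θ_AC = θ_CB gives T_A·a = T_B·b, together with T_A + T_B = T₀.
T_A = T₀·b/(a+b) = 1480·426/771.0 = 817.7 N·m; T_B = 662.3 N·m.

818 N·m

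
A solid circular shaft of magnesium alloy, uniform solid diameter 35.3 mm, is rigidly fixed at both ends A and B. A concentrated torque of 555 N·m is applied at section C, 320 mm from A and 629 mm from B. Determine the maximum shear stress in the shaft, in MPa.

With uniform GJ and both ends fixed, compatibility θ_AC = θ_CB gives T_A·a = T_B·b, together with T_A + T_B = T₀.
T_A = T₀·b/(a+b) = 555.0·629/949.0 = 367.9 N·m; T_B = 187.1 N·m.
τ in each portion: τ_AC = 4.26×10^7 Pa, τ_CB = 2.17×10^7 Pa; maximum is in AC.
τ_max = T_AC·r/J = 367.9·0.0176/1.52×10^-7 = 4.259×10^7 Pa.

42.6 MPa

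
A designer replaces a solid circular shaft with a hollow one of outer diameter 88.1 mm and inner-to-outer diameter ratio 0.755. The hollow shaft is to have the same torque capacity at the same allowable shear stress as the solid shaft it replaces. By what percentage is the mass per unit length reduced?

44.1 %

Equal τ_max and T ⇒ the solid shaft needs d_s³ = d_o³(1−k⁴), so d_s = 88.1·(1−0.755⁴)^(1/3) = 77.28 mm.
Area ratio A_h/A_s = d_o²(1−k²)/d_s² = (1−k²)/(1−k⁴)^(2/3) = 0.5587.
Mass saving = 1 − 0.5587 = 44.1 %.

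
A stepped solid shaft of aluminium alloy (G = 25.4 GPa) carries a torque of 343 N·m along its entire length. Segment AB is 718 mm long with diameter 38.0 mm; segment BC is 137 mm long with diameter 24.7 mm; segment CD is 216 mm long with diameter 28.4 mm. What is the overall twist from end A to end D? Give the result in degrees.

8.23°

J_AB = π(0.0380)⁴/32 = 2.05×10^-7 m⁴; J_BC = π(0.0247)⁴/32 = 3.65×10^-8 m⁴; J_CD = π(0.0284)⁴/32 = 6.39×10^-8 m⁴.
θ = (T/G)·Σ L_i/J_i = (343.0/25.4×10⁹)·(0.718/2.05×10^-7 + 0.137/3.65×10^-8 + 0.216/6.39×10^-8) = 0.1437 rad.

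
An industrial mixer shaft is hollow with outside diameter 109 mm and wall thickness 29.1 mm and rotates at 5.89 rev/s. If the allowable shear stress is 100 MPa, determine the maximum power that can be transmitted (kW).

897 kW

J = π(d_o⁴ − d_i⁴)/32 = π(0.109⁴ − 0.0508⁴)/32 = 1.320×10^-5 m⁴.
T_max = τ_allow·J/r = 1.00×10^8 × 1.320×10^-5 / 0.0545 = 24230 N·m.
ω = 2π·5.89 = 37.01 rad/s, so P_max = T_max·ω = 8.966×10^5 W.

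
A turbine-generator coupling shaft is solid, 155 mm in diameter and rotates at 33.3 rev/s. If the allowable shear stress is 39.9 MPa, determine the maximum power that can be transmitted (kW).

6100 kW

J = πd⁴/32 = π(0.155)⁴/32 = 5.667×10^-5 m⁴.
T_max = τ_allow·J/r = 3.99×10^7 × 5.667×10^-5 / 0.0775 = 29170 N·m.
ω = 2π·33.3 = 209.2 rad/s, so P_max = T_max·ω = 6.104×10^6 W.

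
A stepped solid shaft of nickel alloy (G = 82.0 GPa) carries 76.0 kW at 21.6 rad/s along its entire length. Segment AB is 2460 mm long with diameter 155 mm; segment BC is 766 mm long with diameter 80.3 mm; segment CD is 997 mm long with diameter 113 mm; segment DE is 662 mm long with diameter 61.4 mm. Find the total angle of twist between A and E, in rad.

0.0329 rad

ω = 21.6 rad/s, so T = P/ω = 76.0×10³ / 21.60 = 3519 N·m.
J_AB = π(0.155)⁴/32 = 5.67×10^-5 m⁴; J_BC = π(0.0803)⁴/32 = 4.08×10^-6 m⁴; J_CD = π(0.113)⁴/32 = 1.60×10^-5 m⁴; J_DE = π(0.0614)⁴/32 = 1.40×10^-6 m⁴.
θ = (T/G)·Σ L_i/J_i = (3519/82.0×10⁹)·(2.46/5.67×10^-5 + 0.766/4.08×10^-6 + 0.997/1.60×10^-5 + 0.662/1.40×10^-6) = 0.03295 rad.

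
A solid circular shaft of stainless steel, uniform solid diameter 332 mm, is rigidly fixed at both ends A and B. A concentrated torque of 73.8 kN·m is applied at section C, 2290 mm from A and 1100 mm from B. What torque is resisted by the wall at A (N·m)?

23900 N·m

With uniform GJ and both ends fixed, compatibility θ_AC = θ_CB gives T_A·a = T_B·b, together with T_A + T_B = T₀.
T_A = T₀·b/(a+b) = 73800·1100/3390 = 23950 N·m; T_B = 49850 N·m.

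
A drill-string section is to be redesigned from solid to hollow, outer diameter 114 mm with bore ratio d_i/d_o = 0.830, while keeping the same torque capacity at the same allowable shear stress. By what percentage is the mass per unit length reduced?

Equal τ_max and T ⇒ the solid shaft needs d_s³ = d_o³(1−k⁴), so d_s = 114·(1−0.830⁴)^(1/3) = 91.99 mm.
Area ratio A_h/A_s = d_o²(1−k²)/d_s² = (1−k²)/(1−k⁴)^(2/3) = 0.4778.
Mass saving = 1 − 0.4778 = 52.2 %.

52.2 %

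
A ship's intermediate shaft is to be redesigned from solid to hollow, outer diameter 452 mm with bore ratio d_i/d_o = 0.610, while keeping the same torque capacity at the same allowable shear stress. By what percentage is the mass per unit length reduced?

Equal τ_max and T ⇒ the solid shaft needs d_s³ = d_o³(1−k⁴), so d_s = 452·(1−0.610⁴)^(1/3) = 430.1 mm.
Area ratio A_h/A_s = d_o²(1−k²)/d_s² = (1−k²)/(1−k⁴)^(2/3) = 0.6935.
Mass saving = 1 − 0.6935 = 30.7 %.

30.7 %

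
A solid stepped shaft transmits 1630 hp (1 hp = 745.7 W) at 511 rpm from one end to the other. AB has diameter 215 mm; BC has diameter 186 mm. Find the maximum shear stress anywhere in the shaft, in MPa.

18.0 MPa

ω = 2π·511/60 = 53.51 rad/s, so T = P/ω = 1630×745.7 / 53.51 = 22710 N·m.
Under the same torque, τ_max = 16T/(πd³) is largest where d is smallest — segment BC (d = 186 mm).
τ_max = 16·22710/(π·(0.186)³) = 1.798×10^7 Pa.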